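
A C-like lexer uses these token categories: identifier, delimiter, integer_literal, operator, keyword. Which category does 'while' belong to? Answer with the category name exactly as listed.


Token: 'while'
Checking categories:
  identifier: no
  integer_literal: no
  operator: no
  keyword: YES
  delimiter: no
Category: keyword

keyword


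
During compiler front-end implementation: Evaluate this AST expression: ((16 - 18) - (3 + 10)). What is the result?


Expression: ((16 - 18) - (3 + 10))
Evaluating step by step:
  16 - 18 = -2
  3 + 10 = 13
  -2 - 13 = -15
Result: -15

-15


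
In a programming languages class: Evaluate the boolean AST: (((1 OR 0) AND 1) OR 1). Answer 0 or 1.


Step 1: Evaluate inner node
  1 OR 0 = 1
Step 2: Evaluate next node
  1 AND 1 = 1
Step 3: Evaluate root node
  1 OR 1 = 1

1


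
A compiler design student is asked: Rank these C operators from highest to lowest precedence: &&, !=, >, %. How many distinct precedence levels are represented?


Looking up precedence for each operator:
  && -> precedence 2
  != -> precedence 3
  > -> precedence 4
  % -> precedence 6
Sorted highest to lowest: %, >, !=, &&
Distinct precedence values: [6, 4, 3, 2]
Number of distinct levels: 4

4


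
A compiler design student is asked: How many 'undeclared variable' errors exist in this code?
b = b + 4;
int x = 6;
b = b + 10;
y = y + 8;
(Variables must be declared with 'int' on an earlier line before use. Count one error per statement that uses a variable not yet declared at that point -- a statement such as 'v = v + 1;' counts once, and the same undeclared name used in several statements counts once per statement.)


Scanning code line by line:
  Line 1: use 'b' -> ERROR (undeclared)
  Line 2: declare 'x' -> declared = ['x']
  Line 3: use 'b' -> ERROR (undeclared)
  Line 4: use 'y' -> ERROR (undeclared)
Total undeclared variable errors: 3

3


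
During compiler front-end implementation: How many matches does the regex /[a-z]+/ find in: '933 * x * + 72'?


Pattern: /[a-z]+/ (identifiers)
Input: '933 * x * + 72'
Scanning for matches:
  Match 1: 'x'
Total matches: 1

1


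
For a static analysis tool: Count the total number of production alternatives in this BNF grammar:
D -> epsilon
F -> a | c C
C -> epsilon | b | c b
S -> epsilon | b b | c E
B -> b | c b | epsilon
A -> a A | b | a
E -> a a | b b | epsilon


Counting alternatives per rule:
  D: 1 alternative(s)
  F: 2 alternative(s)
  C: 3 alternative(s)
  S: 3 alternative(s)
  B: 3 alternative(s)
  A: 3 alternative(s)
  E: 3 alternative(s)
Sum: 1 + 2 + 3 + 3 + 3 + 3 + 3 = 18

18


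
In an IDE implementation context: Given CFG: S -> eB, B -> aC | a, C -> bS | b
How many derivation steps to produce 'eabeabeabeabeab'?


Grammar: S -> eB, B -> aC | a, C -> bS | b
Deriving 'eabeabeabeabeab':
Step 1: S -> eB => eB
Step 2: B -> aC => eaC
Step 3: C -> bS => eabS
Step 4: S -> eB => eabeB
Step 5: B -> aC => eabeaC
Step 6: C -> bS => eabeabS
Step 7: S -> eB => eabeabeB
Step 8: B -> aC => eabeabeaC
Step 9: C -> bS => eabeabeabS
Step 10: S -> eB => eabeabeabeB
Step 11: B -> aC => eabeabeabeaC
Step 12: C -> bS => eabeabeabeabS
Step 13: S -> eB => eabeabeabeabeB
Step 14: B -> aC => eabeabeabeabeaC
Step 15: C -> b => eabeabeabeabeab
Total derivation steps: 15

15


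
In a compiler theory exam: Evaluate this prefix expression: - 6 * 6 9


Parsing prefix expression: - 6 * 6 9
Step 1: Innermost operation '* 6 9'
  6 * 9 = 54
Step 2: Outer operation '- 6 [54]'
  6 - 54 = -48

-48


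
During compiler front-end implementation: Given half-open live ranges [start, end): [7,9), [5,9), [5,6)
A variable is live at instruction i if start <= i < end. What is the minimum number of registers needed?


Live ranges:
  Var0: [7, 9)
  Var1: [5, 9)
  Var2: [5, 6)
Sweep-line events (position, delta, active):
  pos=5 start -> active=1
  pos=5 start -> active=2
  pos=6 end -> active=1
  pos=7 start -> active=2
  pos=9 end -> active=1
  pos=9 end -> active=0
Maximum simultaneous active: 2
Minimum registers needed: 2

2


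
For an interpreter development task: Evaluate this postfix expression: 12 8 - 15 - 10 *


Processing tokens left to right:
Push 12, Push 8
Pop 12 and 8, compute 12 - 8 = 4, push 4
Push 15
Pop 4 and 15, compute 4 - 15 = -11, push -11
Push 10
Pop -11 and 10, compute -11 * 10 = -110, push -110
Stack result: -110

-110


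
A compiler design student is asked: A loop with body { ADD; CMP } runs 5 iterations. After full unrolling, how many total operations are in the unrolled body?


Loop body operations: ADD, CMP (2 ops per iteration)
Unrolling 5 iterations:
  Iteration 1: ADD, CMP (2 ops)
  Iteration 2: ADD, CMP (2 ops)
  Iteration 3: ADD, CMP (2 ops)
  Iteration 4: ADD, CMP (2 ops)
  Iteration 5: ADD, CMP (2 ops)
Total: 5 iterations * 2 ops/iter = 10 operations

10


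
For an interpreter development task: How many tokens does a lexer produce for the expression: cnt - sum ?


Scanning 'cnt - sum'
Token 1: 'cnt' -> identifier
Token 2: '-' -> operator
Token 3: 'sum' -> identifier
Total tokens: 3

3


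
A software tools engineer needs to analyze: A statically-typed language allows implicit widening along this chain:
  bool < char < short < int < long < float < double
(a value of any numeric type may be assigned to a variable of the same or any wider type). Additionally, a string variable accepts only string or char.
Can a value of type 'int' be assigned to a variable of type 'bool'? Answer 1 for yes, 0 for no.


Target variable type: bool
Source value type: int
Numeric ranks: int=3, bool=0
Widening allowed iff rank(source) <= rank(target): 3 <= 0? No
Result: 0

0


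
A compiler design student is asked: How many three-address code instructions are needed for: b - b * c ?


Expression: b - b * c
Generating three-address code (respecting * over +/- precedence):
  Instruction 1: t1 = b * c
  Instruction 2: t2 = b - t1
Total instructions: 2

2


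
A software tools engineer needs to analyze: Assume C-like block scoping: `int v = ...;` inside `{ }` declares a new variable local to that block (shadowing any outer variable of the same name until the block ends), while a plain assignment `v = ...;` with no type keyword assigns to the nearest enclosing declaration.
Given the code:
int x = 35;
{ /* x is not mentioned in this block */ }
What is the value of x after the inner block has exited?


Analyzing scoping rules:
Outer scope: declares x = 35
Inner block: x is neither redeclared nor assigned -> unchanged
After the block -> 35
Result: 35

35


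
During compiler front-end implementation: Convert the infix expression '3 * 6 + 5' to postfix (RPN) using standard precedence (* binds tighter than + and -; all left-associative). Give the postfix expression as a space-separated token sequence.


Applying the shunting-yard algorithm:
  Operand 3 -> output
  Push '*' onto operator stack -> op-stack: [*]
  Operand 6 -> output
  See '+' (prec 1); top '*' (prec 2) >= it -> pop '*' to output
  Push '+' onto operator stack -> op-stack: [+]
  Operand 5 -> output
  End of input: pop '+' to output
Postfix result: 3 6 * 5 +

3 6 * 5 +


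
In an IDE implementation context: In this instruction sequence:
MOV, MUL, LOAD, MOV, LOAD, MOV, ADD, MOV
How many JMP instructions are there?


Scanning instruction sequence for JMP:
  Position 1: MOV
  Position 2: MUL
  Position 3: LOAD
  Position 4: MOV
  Position 5: LOAD
  Position 6: MOV
  Position 7: ADD
  Position 8: MOV
Matches at positions: []
Total JMP count: 0

0


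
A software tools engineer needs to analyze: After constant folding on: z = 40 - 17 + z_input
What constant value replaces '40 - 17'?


Identifying constant sub-expression:
  Original: z = 40 - 17 + z_input
  40 and 17 are both compile-time constants
  Evaluating: 40 - 17 = 23
  After folding: z = 23 + z_input

23


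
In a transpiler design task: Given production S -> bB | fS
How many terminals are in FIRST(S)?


Production: S -> bB | fS
Examining each alternative for leading terminals:
  S -> bB : first terminal = 'b'
  S -> fS : first terminal = 'f'
FIRST(S) = {b, f}
Count: 2

2


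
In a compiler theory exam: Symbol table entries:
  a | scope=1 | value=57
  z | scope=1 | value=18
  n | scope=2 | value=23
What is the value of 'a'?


Searching symbol table for 'a':
  a | scope=1 | value=57 <- MATCH
  z | scope=1 | value=18
  n | scope=2 | value=23
Found 'a' at scope 1 with value 57

57


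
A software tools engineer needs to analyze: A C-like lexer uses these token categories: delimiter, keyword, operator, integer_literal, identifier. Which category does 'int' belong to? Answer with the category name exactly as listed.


Token: 'int'
Checking categories:
  identifier: no
  integer_literal: no
  operator: no
  keyword: YES
  delimiter: no
Category: keyword

keyword


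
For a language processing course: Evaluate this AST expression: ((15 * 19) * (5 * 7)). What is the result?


Expression: ((15 * 19) * (5 * 7))
Evaluating step by step:
  15 * 19 = 285
  5 * 7 = 35
  285 * 35 = 9975
Result: 9975

9975


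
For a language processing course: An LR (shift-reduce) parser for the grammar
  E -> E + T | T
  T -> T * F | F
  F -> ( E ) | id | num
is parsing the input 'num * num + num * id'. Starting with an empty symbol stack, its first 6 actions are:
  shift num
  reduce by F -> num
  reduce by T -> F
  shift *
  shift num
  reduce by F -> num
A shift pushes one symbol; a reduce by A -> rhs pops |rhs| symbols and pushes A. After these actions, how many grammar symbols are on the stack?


Tracking the symbol stack through each action:
  Action 1: shift 'num' : push -> stack = [num] (size 1)
  Action 2: reduce by F -> num : pop 1, push F -> stack = [F] (size 1)
  Action 3: reduce by T -> F : pop 1, push T -> stack = [T] (size 1)
  Action 4: shift '*' : push -> stack = [T, *] (size 2)
  Action 5: shift 'num' : push -> stack = [T, *, num] (size 3)
  Action 6: reduce by F -> num : pop 1, push F -> stack = [T, *, F] (size 3)
Final stack size: 3

3


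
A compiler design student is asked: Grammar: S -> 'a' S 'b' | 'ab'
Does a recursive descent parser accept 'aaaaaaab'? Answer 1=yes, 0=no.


Grammar accepts strings of the form a^n b^n (n >= 1)
Word: 'aaaaaaab'
Counting: 7 a's and 1 b's
Check: 7 == 1? No
Mismatch: a-count != b-count
Rejected

0


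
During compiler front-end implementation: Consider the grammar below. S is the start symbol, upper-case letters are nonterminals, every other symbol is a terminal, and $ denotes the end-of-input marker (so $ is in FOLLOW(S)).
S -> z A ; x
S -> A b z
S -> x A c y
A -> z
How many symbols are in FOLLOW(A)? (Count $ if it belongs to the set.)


S is the start symbol and does not occur in any rule body, so FOLLOW(S) = {$}.
Examining every occurrence of A in a rule body:
  S -> z A ; x : A is followed by terminal ';' -> add ';'
  S -> A b z : A is followed by terminal 'b' -> add 'b'
  S -> x A c y : A is followed by terminal 'c' -> add 'c'
  A -> z : A does not occur in the body -> contributes nothing
FOLLOW(A) = {;, b, c}
Count: 3

3


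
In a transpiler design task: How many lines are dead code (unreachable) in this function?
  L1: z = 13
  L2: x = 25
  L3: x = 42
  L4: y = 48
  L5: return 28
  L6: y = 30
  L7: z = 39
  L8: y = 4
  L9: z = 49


Analyzing control flow:
  L1: reachable (before return)
  L2: reachable (before return)
  L3: reachable (before return)
  L4: reachable (before return)
  L5: reachable (return statement)
  L6: DEAD (after return at L5)
  L7: DEAD (after return at L5)
  L8: DEAD (after return at L5)
  L9: DEAD (after return at L5)
Return at L5, total lines = 9
Dead lines: L6 through L9
Count: 4

4


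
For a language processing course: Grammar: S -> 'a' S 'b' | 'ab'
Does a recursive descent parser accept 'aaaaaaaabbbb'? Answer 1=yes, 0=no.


Grammar accepts strings of the form a^n b^n (n >= 1)
Word: 'aaaaaaaabbbb'
Counting: 8 a's and 4 b's
Check: 8 == 4? No
Mismatch: a-count != b-count
Rejected

0


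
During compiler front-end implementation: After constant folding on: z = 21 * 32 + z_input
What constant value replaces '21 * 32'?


Identifying constant sub-expression:
  Original: z = 21 * 32 + z_input
  21 and 32 are both compile-time constants
  Evaluating: 21 * 32 = 672
  After folding: z = 672 + z_input

672


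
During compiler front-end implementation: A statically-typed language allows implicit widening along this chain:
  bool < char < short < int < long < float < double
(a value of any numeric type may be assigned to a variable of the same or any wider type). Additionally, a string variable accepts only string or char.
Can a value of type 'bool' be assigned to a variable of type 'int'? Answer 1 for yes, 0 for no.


Target variable type: int
Source value type: bool
Numeric ranks: bool=0, int=3
Widening allowed iff rank(source) <= rank(target): 0 <= 3? Yes
Result: 1

1


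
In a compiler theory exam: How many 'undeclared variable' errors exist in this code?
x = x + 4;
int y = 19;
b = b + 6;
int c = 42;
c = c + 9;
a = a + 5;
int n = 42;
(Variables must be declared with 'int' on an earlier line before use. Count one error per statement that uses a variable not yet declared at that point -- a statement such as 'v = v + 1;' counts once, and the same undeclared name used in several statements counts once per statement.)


Scanning code line by line:
  Line 1: use 'x' -> ERROR (undeclared)
  Line 2: declare 'y' -> declared = ['y']
  Line 3: use 'b' -> ERROR (undeclared)
  Line 4: declare 'c' -> declared = ['c', 'y']
  Line 5: use 'c' -> OK (declared)
  Line 6: use 'a' -> ERROR (undeclared)
  Line 7: declare 'n' -> declared = ['c', 'n', 'y']
Total undeclared variable errors: 3

3


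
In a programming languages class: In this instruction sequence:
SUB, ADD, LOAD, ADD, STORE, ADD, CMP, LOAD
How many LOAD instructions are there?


Scanning instruction sequence for LOAD:
  Position 1: SUB
  Position 2: ADD
  Position 3: LOAD <- MATCH
  Position 4: ADD
  Position 5: STORE
  Position 6: ADD
  Position 7: CMP
  Position 8: LOAD <- MATCH
Matches at positions: [3, 8]
Total LOAD count: 2

2


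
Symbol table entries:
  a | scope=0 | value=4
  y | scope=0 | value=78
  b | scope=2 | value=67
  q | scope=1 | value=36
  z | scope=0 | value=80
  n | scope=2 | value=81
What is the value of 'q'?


Searching symbol table for 'q':
  a | scope=0 | value=4
  y | scope=0 | value=78
  b | scope=2 | value=67
  q | scope=1 | value=36 <- MATCH
  z | scope=0 | value=80
  n | scope=2 | value=81
Found 'q' at scope 1 with value 36

36


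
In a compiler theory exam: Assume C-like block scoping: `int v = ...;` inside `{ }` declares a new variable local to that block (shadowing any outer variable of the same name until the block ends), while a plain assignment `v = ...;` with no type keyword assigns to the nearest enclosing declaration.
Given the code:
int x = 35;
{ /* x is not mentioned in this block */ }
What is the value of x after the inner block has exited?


Analyzing scoping rules:
Outer scope: declares x = 35
Inner block: x is neither redeclared nor assigned -> unchanged
After the block -> 35
Result: 35

35


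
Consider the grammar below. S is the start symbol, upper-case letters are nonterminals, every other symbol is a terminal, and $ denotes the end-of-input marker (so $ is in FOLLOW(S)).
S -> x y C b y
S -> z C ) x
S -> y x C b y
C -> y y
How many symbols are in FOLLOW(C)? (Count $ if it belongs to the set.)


S is the start symbol and does not occur in any rule body, so FOLLOW(S) = {$}.
Examining every occurrence of C in a rule body:
  S -> x y C b y : C is followed by terminal 'b' -> add 'b'
  S -> z C ) x : C is followed by terminal ')' -> add ')'
  S -> y x C b y : C is followed by terminal 'b' -> add 'b' (already in the set)
  C -> y y : C does not occur in the body -> contributes nothing
FOLLOW(C) = {), b}
Count: 2

2


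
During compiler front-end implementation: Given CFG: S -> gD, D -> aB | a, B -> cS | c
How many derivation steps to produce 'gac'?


Grammar: S -> gD, D -> aB | a, B -> cS | c
Deriving 'gac':
Step 1: S -> gD => gD
Step 2: D -> aB => gaB
Step 3: B -> c => gac
Total derivation steps: 3

3


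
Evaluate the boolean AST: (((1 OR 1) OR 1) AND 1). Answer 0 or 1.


Step 1: Evaluate inner node
  1 OR 1 = 1
Step 2: Evaluate next node
  1 OR 1 = 1
Step 3: Evaluate root node
  1 AND 1 = 1

1


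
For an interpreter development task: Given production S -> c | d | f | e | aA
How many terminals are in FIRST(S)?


Production: S -> c | d | f | e | aA
Examining each alternative for leading terminals:
  S -> c : first terminal = 'c'
  S -> d : first terminal = 'd'
  S -> f : first terminal = 'f'
  S -> e : first terminal = 'e'
  S -> aA : first terminal = 'a'
FIRST(S) = {a, c, d, e, f}
Count: 5

5


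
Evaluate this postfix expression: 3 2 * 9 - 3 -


Processing tokens left to right:
Push 3, Push 2
Pop 3 and 2, compute 3 * 2 = 6, push 6
Push 9
Pop 6 and 9, compute 6 - 9 = -3, push -3
Push 3
Pop -3 and 3, compute -3 - 3 = -6, push -6
Stack result: -6

-6


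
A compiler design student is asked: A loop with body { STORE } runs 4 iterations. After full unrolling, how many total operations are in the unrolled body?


Loop body operations: STORE (1 op per iteration)
Unrolling 4 iterations:
  Iteration 1: STORE (1 ops)
  Iteration 2: STORE (1 ops)
  Iteration 3: STORE (1 ops)
  Iteration 4: STORE (1 ops)
Total: 4 iterations * 1 ops/iter = 4 operations

4


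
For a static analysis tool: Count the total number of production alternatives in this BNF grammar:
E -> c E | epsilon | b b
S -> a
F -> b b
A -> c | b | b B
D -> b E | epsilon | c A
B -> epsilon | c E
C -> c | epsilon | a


Counting alternatives per rule:
  E: 3 alternative(s)
  S: 1 alternative(s)
  F: 1 alternative(s)
  A: 3 alternative(s)
  D: 3 alternative(s)
  B: 2 alternative(s)
  C: 3 alternative(s)
Sum: 3 + 1 + 1 + 3 + 3 + 2 + 3 = 16

16


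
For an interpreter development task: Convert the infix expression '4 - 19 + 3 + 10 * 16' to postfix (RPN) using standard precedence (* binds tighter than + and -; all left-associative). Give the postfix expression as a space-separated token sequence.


Applying the shunting-yard algorithm:
  Operand 4 -> output
  Push '-' onto operator stack -> op-stack: [-]
  Operand 19 -> output
  See '+' (prec 1); top '-' (prec 1) >= it -> pop '-' to output
  Push '+' onto operator stack -> op-stack: [+]
  Operand 3 -> output
  See '+' (prec 1); top '+' (prec 1) >= it -> pop '+' to output
  Push '+' onto operator stack -> op-stack: [+]
  Operand 10 -> output
  Push '*' onto operator stack -> op-stack: [+, *]
  Operand 16 -> output
  End of input: pop '*' to output
  End of input: pop '+' to output
Postfix result: 4 19 - 3 + 10 16 * +

4 19 - 3 + 10 16 * +


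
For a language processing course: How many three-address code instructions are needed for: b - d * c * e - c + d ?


Expression: b - d * c * e - c + d
Generating three-address code (respecting * over +/- precedence):
  Instruction 1: t1 = d * c
  Instruction 2: t2 = t1 * e
  Instruction 3: t3 = b - t2
  Instruction 4: t4 = t3 - c
  Instruction 5: t5 = t4 + d
Total instructions: 5

5


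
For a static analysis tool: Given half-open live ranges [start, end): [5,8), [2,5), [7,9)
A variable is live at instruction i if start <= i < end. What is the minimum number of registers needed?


Live ranges:
  Var0: [5, 8)
  Var1: [2, 5)
  Var2: [7, 9)
Sweep-line events (position, delta, active):
  pos=2 start -> active=1
  pos=5 end -> active=0
  pos=5 start -> active=1
  pos=7 start -> active=2
  pos=8 end -> active=1
  pos=9 end -> active=0
Maximum simultaneous active: 2
Minimum registers needed: 2

2


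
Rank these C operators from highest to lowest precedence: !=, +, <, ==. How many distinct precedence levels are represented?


Looking up precedence for each operator:
  != -> precedence 3
  + -> precedence 5
  < -> precedence 4
  == -> precedence 3
Sorted highest to lowest: +, <, !=, ==
Distinct precedence values: [5, 4, 3]
Number of distinct levels: 3

3


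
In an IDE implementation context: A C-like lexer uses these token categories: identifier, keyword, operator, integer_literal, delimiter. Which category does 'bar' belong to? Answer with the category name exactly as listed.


Token: 'bar'
Checking categories:
  identifier: YES
  integer_literal: no
  operator: no
  keyword: no
  delimiter: no
Category: identifier

identifier


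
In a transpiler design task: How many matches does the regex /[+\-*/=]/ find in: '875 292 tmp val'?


Pattern: /[+\-*/=]/ (operators)
Input: '875 292 tmp val'
Scanning for matches:
Total matches: 0

0


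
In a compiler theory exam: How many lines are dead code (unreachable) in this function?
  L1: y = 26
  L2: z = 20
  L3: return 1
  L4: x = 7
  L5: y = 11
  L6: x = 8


Analyzing control flow:
  L1: reachable (before return)
  L2: reachable (before return)
  L3: reachable (return statement)
  L4: DEAD (after return at L3)
  L5: DEAD (after return at L3)
  L6: DEAD (after return at L3)
Return at L3, total lines = 6
Dead lines: L4 through L6
Count: 3

3


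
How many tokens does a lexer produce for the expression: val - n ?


Scanning 'val - n'
Token 1: 'val' -> identifier
Token 2: '-' -> operator
Token 3: 'n' -> identifier
Total tokens: 3

3


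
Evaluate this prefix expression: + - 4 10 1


Parsing prefix expression: + - 4 10 1
Step 1: Innermost operation '- 4 10'
  4 - 10 = -6
Step 2: Outer operation '+ [-6] 1'
  -6 + 1 = -5

-5


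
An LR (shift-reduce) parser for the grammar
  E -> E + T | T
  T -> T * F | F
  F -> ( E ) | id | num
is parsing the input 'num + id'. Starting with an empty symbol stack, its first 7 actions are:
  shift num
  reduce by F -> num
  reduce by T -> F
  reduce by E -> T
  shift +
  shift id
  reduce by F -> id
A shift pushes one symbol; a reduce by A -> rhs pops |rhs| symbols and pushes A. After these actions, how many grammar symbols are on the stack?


Tracking the symbol stack through each action:
  Action 1: shift 'num' : push -> stack = [num] (size 1)
  Action 2: reduce by F -> num : pop 1, push F -> stack = [F] (size 1)
  Action 3: reduce by T -> F : pop 1, push T -> stack = [T] (size 1)
  Action 4: reduce by E -> T : pop 1, push E -> stack = [E] (size 1)
  Action 5: shift '+' : push -> stack = [E, +] (size 2)
  Action 6: shift 'id' : push -> stack = [E, +, id] (size 3)
  Action 7: reduce by F -> id : pop 1, push F -> stack = [E, +, F] (size 3)
Final stack size: 3

3


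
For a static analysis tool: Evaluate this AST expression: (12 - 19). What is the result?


Expression: (12 - 19)
Evaluating step by step:
  12 - 19 = -7
Result: -7

-7


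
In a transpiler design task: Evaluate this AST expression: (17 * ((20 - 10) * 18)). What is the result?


Expression: (17 * ((20 - 10) * 18))
Evaluating step by step:
  20 - 10 = 10
  10 * 18 = 180
  17 * 180 = 3060
Result: 3060

3060


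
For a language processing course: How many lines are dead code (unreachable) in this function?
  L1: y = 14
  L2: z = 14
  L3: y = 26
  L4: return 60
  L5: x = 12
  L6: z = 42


Analyzing control flow:
  L1: reachable (before return)
  L2: reachable (before return)
  L3: reachable (before return)
  L4: reachable (return statement)
  L5: DEAD (after return at L4)
  L6: DEAD (after return at L4)
Return at L4, total lines = 6
Dead lines: L5 through L6
Count: 2

2


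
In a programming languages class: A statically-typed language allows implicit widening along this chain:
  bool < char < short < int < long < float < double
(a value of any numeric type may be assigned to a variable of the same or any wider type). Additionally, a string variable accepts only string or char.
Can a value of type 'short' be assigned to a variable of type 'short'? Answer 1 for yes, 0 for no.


Target variable type: short
Source value type: short
Numeric ranks: short=2, short=2
Widening allowed iff rank(source) <= rank(target): 2 <= 2? Yes
Result: 1

1


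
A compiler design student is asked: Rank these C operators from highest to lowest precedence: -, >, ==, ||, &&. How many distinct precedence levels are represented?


Looking up precedence for each operator:
  - -> precedence 5
  > -> precedence 4
  == -> precedence 3
  || -> precedence 1
  && -> precedence 2
Sorted highest to lowest: -, >, ==, &&, ||
Distinct precedence values: [5, 4, 3, 2, 1]
Number of distinct levels: 5

5


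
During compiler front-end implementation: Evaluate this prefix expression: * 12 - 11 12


Parsing prefix expression: * 12 - 11 12
Step 1: Innermost operation '- 11 12'
  11 - 12 = -1
Step 2: Outer operation '* 12 [-1]'
  12 * -1 = -12

-12


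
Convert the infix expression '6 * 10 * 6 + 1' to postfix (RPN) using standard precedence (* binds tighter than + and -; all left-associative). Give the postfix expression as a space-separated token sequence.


Applying the shunting-yard algorithm:
  Operand 6 -> output
  Push '*' onto operator stack -> op-stack: [*]
  Operand 10 -> output
  See '*' (prec 2); top '*' (prec 2) >= it -> pop '*' to output
  Push '*' onto operator stack -> op-stack: [*]
  Operand 6 -> output
  See '+' (prec 1); top '*' (prec 2) >= it -> pop '*' to output
  Push '+' onto operator stack -> op-stack: [+]
  Operand 1 -> output
  End of input: pop '+' to output
Postfix result: 6 10 * 6 * 1 +

6 10 * 6 * 1 +


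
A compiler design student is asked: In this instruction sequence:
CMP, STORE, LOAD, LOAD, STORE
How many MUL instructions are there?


Scanning instruction sequence for MUL:
  Position 1: CMP
  Position 2: STORE
  Position 3: LOAD
  Position 4: LOAD
  Position 5: STORE
Matches at positions: []
Total MUL count: 0

0


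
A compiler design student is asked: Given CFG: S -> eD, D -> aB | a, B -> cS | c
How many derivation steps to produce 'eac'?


Grammar: S -> eD, D -> aB | a, B -> cS | c
Deriving 'eac':
Step 1: S -> eD => eD
Step 2: D -> aB => eaB
Step 3: B -> c => eac
Total derivation steps: 3

3


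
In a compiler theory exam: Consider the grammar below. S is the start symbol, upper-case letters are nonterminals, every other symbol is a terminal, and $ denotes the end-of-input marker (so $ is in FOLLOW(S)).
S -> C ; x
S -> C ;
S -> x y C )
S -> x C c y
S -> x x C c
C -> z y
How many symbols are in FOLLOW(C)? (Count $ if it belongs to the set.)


S is the start symbol and does not occur in any rule body, so FOLLOW(S) = {$}.
Examining every occurrence of C in a rule body:
  S -> C ; x : C is followed by terminal ';' -> add ';'
  S -> C ; : C is followed by terminal ';' -> add ';' (already in the set)
  S -> x y C ) : C is followed by terminal ')' -> add ')'
  S -> x C c y : C is followed by terminal 'c' -> add 'c'
  S -> x x C c : C is followed by terminal 'c' -> add 'c' (already in the set)
  C -> z y : C does not occur in the body -> contributes nothing
FOLLOW(C) = {), ;, c}
Count: 3

3


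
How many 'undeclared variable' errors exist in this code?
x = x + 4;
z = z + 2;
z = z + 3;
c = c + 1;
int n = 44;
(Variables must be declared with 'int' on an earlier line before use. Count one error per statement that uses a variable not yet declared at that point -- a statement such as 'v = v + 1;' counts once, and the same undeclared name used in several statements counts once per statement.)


Scanning code line by line:
  Line 1: use 'x' -> ERROR (undeclared)
  Line 2: use 'z' -> ERROR (undeclared)
  Line 3: use 'z' -> ERROR (undeclared)
  Line 4: use 'c' -> ERROR (undeclared)
  Line 5: declare 'n' -> declared = ['n']
Total undeclared variable errors: 4

4


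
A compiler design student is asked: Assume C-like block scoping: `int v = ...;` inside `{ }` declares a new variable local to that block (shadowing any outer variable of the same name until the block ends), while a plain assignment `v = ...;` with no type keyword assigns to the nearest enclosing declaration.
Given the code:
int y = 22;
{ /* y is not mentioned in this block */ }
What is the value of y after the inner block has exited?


Analyzing scoping rules:
Outer scope: declares y = 22
Inner block: y is neither redeclared nor assigned -> unchanged
After the block -> 22
Result: 22

22


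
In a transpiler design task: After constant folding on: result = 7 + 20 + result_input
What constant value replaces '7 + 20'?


Identifying constant sub-expression:
  Original: result = 7 + 20 + result_input
  7 and 20 are both compile-time constants
  Evaluating: 7 + 20 = 27
  After folding: result = 27 + result_input

27


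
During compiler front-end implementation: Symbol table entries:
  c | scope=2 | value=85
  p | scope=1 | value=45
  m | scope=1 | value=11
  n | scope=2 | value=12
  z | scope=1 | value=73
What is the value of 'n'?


Searching symbol table for 'n':
  c | scope=2 | value=85
  p | scope=1 | value=45
  m | scope=1 | value=11
  n | scope=2 | value=12 <- MATCH
  z | scope=1 | value=73
Found 'n' at scope 2 with value 12

12


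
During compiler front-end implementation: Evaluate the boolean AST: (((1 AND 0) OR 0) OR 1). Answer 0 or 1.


Step 1: Evaluate inner node
  1 AND 0 = 0
Step 2: Evaluate next node
  0 OR 0 = 0
Step 3: Evaluate root node
  0 OR 1 = 1

1


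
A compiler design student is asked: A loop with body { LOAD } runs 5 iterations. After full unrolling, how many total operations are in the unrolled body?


Loop body operations: LOAD (1 op per iteration)
Unrolling 5 iterations:
  Iteration 1: LOAD (1 ops)
  Iteration 2: LOAD (1 ops)
  Iteration 3: LOAD (1 ops)
  Iteration 4: LOAD (1 ops)
  Iteration 5: LOAD (1 ops)
Total: 5 iterations * 1 ops/iter = 5 operations

5


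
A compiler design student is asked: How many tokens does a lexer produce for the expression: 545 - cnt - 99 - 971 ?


Scanning '545 - cnt - 99 - 971'
Token 1: '545' -> integer_literal
Token 2: '-' -> operator
Token 3: 'cnt' -> identifier
Token 4: '-' -> operator
Token 5: '99' -> integer_literal
Token 6: '-' -> operator
Token 7: '971' -> integer_literal
Total tokens: 7

7


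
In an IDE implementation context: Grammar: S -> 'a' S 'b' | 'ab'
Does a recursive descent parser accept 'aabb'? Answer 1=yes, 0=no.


Grammar accepts strings of the form a^n b^n (n >= 1)
Word: 'aabb'
Counting: 2 a's and 2 b's
Check: 2 == 2? Yes
Derivation (S -> aSb applied 1 time(s), then S -> ab): S => aSb => aabb
Accepted

1


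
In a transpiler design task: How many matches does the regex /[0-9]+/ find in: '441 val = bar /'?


Pattern: /[0-9]+/ (int literals)
Input: '441 val = bar /'
Scanning for matches:
  Match 1: '441'
Total matches: 1

1


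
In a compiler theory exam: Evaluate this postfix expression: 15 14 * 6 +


Processing tokens left to right:
Push 15, Push 14
Pop 15 and 14, compute 15 * 14 = 210, push 210
Push 6
Pop 210 and 6, compute 210 + 6 = 216, push 216
Stack result: 216

216


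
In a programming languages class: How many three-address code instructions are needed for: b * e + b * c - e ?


Expression: b * e + b * c - e
Generating three-address code (respecting * over +/- precedence):
  Instruction 1: t1 = b * e
  Instruction 2: t2 = b * c
  Instruction 3: t3 = t1 + t2
  Instruction 4: t4 = t3 - e
Total instructions: 4

4


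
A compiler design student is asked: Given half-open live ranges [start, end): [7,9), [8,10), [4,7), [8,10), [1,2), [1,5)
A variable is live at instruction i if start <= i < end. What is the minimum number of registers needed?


Live ranges:
  Var0: [7, 9)
  Var1: [8, 10)
  Var2: [4, 7)
  Var3: [8, 10)
  Var4: [1, 2)
  Var5: [1, 5)
Sweep-line events (position, delta, active):
  pos=1 start -> active=1
  pos=1 start -> active=2
  pos=2 end -> active=1
  pos=4 start -> active=2
  pos=5 end -> active=1
  pos=7 end -> active=0
  pos=7 start -> active=1
  pos=8 start -> active=2
  pos=8 start -> active=3
  pos=9 end -> active=2
  pos=10 end -> active=1
  pos=10 end -> active=0
Maximum simultaneous active: 3
Minimum registers needed: 3

3


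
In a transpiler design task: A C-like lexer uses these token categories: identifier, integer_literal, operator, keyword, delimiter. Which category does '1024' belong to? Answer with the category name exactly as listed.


Token: '1024'
Checking categories:
  identifier: no
  integer_literal: YES
  operator: no
  keyword: no
  delimiter: no
Category: integer_literal

integer_literal


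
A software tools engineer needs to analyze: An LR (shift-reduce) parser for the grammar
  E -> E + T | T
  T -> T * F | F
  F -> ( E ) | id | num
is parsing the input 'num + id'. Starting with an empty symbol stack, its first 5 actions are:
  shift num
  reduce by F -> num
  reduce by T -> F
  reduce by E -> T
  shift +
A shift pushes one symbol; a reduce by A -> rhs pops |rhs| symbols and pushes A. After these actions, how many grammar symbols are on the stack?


Tracking the symbol stack through each action:
  Action 1: shift 'num' : push -> stack = [num] (size 1)
  Action 2: reduce by F -> num : pop 1, push F -> stack = [F] (size 1)
  Action 3: reduce by T -> F : pop 1, push T -> stack = [T] (size 1)
  Action 4: reduce by E -> T : pop 1, push E -> stack = [E] (size 1)
  Action 5: shift '+' : push -> stack = [E, +] (size 2)
Final stack size: 2

2


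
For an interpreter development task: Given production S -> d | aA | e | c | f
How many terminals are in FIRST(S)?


Production: S -> d | aA | e | c | f
Examining each alternative for leading terminals:
  S -> d : first terminal = 'd'
  S -> aA : first terminal = 'a'
  S -> e : first terminal = 'e'
  S -> c : first terminal = 'c'
  S -> f : first terminal = 'f'
FIRST(S) = {a, c, d, e, f}
Count: 5

5


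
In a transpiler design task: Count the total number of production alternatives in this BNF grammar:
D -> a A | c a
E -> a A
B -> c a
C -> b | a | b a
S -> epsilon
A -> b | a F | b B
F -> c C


Counting alternatives per rule:
  D: 2 alternative(s)
  E: 1 alternative(s)
  B: 1 alternative(s)
  C: 3 alternative(s)
  S: 1 alternative(s)
  A: 3 alternative(s)
  F: 1 alternative(s)
Sum: 2 + 1 + 1 + 3 + 1 + 3 + 1 = 12

12


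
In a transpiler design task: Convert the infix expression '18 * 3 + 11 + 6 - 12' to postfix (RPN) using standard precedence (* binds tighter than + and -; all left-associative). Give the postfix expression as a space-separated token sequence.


Applying the shunting-yard algorithm:
  Operand 18 -> output
  Push '*' onto operator stack -> op-stack: [*]
  Operand 3 -> output
  See '+' (prec 1); top '*' (prec 2) >= it -> pop '*' to output
  Push '+' onto operator stack -> op-stack: [+]
  Operand 11 -> output
  See '+' (prec 1); top '+' (prec 1) >= it -> pop '+' to output
  Push '+' onto operator stack -> op-stack: [+]
  Operand 6 -> output
  See '-' (prec 1); top '+' (prec 1) >= it -> pop '+' to output
  Push '-' onto operator stack -> op-stack: [-]
  Operand 12 -> output
  End of input: pop '-' to output
Postfix result: 18 3 * 11 + 6 + 12 -

18 3 * 11 + 6 + 12 -


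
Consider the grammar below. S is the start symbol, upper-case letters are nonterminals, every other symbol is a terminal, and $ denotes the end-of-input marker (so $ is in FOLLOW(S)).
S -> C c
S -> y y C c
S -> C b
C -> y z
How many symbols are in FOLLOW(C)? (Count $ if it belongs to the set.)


S is the start symbol and does not occur in any rule body, so FOLLOW(S) = {$}.
Examining every occurrence of C in a rule body:
  S -> C c : C is followed by terminal 'c' -> add 'c'
  S -> y y C c : C is followed by terminal 'c' -> add 'c' (already in the set)
  S -> C b : C is followed by terminal 'b' -> add 'b'
  C -> y z : C does not occur in the body -> contributes nothing
FOLLOW(C) = {b, c}
Count: 2

2


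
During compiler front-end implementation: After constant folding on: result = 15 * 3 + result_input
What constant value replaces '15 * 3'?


Identifying constant sub-expression:
  Original: result = 15 * 3 + result_input
  15 and 3 are both compile-time constants
  Evaluating: 15 * 3 = 45
  After folding: result = 45 + result_input

45


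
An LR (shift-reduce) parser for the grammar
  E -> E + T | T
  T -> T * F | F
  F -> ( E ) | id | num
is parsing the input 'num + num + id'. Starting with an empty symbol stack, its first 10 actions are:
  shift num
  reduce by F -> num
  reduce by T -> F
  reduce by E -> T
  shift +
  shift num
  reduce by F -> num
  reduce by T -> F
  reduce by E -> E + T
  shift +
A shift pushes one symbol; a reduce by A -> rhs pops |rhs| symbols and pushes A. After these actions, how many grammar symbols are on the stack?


Tracking the symbol stack through each action:
  Action 1: shift 'num' : push -> stack = [num] (size 1)
  Action 2: reduce by F -> num : pop 1, push F -> stack = [F] (size 1)
  Action 3: reduce by T -> F : pop 1, push T -> stack = [T] (size 1)
  Action 4: reduce by E -> T : pop 1, push E -> stack = [E] (size 1)
  Action 5: shift '+' : push -> stack = [E, +] (size 2)
  Action 6: shift 'num' : push -> stack = [E, +, num] (size 3)
  Action 7: reduce by F -> num : pop 1, push F -> stack = [E, +, F] (size 3)
  Action 8: reduce by T -> F : pop 1, push T -> stack = [E, +, T] (size 3)
  Action 9: reduce by E -> E + T : pop 3, push E -> stack = [E] (size 1)
  Action 10: shift '+' : push -> stack = [E, +] (size 2)
Final stack size: 2

2


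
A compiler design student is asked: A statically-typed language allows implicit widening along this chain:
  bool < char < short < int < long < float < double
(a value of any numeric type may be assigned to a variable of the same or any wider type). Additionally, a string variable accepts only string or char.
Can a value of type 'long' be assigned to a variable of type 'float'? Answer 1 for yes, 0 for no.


Target variable type: float
Source value type: long
Numeric ranks: long=4, float=5
Widening allowed iff rank(source) <= rank(target): 4 <= 5? Yes
Result: 1

1


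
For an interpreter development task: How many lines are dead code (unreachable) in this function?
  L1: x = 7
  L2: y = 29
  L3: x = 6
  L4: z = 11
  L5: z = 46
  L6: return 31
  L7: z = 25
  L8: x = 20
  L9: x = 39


Analyzing control flow:
  L1: reachable (before return)
  L2: reachable (before return)
  L3: reachable (before return)
  L4: reachable (before return)
  L5: reachable (before return)
  L6: reachable (return statement)
  L7: DEAD (after return at L6)
  L8: DEAD (after return at L6)
  L9: DEAD (after return at L6)
Return at L6, total lines = 9
Dead lines: L7 through L9
Count: 3

3


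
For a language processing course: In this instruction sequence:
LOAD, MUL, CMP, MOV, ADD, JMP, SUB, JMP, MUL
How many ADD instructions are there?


Scanning instruction sequence for ADD:
  Position 1: LOAD
  Position 2: MUL
  Position 3: CMP
  Position 4: MOV
  Position 5: ADD <- MATCH
  Position 6: JMP
  Position 7: SUB
  Position 8: JMP
  Position 9: MUL
Matches at positions: [5]
Total ADD count: 1

1


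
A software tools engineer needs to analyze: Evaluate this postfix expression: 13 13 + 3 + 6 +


Processing tokens left to right:
Push 13, Push 13
Pop 13 and 13, compute 13 + 13 = 26, push 26
Push 3
Pop 26 and 3, compute 26 + 3 = 29, push 29
Push 6
Pop 29 and 6, compute 29 + 6 = 35, push 35
Stack result: 35

35


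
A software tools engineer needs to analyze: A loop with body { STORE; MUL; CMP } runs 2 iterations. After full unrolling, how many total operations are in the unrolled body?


Loop body operations: STORE, MUL, CMP (3 ops per iteration)
Unrolling 2 iterations:
  Iteration 1: STORE, MUL, CMP (3 ops)
  Iteration 2: STORE, MUL, CMP (3 ops)
Total: 2 iterations * 3 ops/iter = 6 operations

6


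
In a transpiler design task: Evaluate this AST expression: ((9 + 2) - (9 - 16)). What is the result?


Expression: ((9 + 2) - (9 - 16))
Evaluating step by step:
  9 + 2 = 11
  9 - 16 = -7
  11 - -7 = 18
Result: 18

18


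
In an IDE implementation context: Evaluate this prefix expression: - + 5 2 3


Parsing prefix expression: - + 5 2 3
Step 1: Innermost operation '+ 5 2'
  5 + 2 = 7
Step 2: Outer operation '- [7] 3'
  7 - 3 = 4

4


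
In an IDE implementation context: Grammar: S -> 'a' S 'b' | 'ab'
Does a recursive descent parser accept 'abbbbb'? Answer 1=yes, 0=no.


Grammar accepts strings of the form a^n b^n (n >= 1)
Word: 'abbbbb'
Counting: 1 a's and 5 b's
Check: 1 == 5? No
Mismatch: a-count != b-count
Rejected

0
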